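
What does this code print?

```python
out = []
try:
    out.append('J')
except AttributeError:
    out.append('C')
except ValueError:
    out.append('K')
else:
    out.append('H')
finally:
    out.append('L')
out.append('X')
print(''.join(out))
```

Execution trace: 'J' (try body, no exception) → 'H' (else) → 'L' (finally) → 'X' (after the try/except). Output: JHLX

Answer: JHLX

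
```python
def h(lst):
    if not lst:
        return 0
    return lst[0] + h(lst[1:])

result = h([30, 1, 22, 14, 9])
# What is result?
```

30 + 1 + 22 + 14 + 9 + 0 = 76

Answer: 76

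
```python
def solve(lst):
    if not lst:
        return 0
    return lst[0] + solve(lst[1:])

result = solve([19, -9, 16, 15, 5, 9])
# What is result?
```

19 + (-9) + 16 + 15 + 5 + 9 + 0 = 55

Answer: 55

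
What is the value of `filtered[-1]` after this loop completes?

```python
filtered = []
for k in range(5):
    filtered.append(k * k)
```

Last element of squares 0 to 4
`filtered` takes the values: [] → [0] → [0, 1] → [0, 1, 4] → [0, 1, 4, 9] → [0, 1, 4, 9, 16]
So `filtered[-1]` = 16

Answer: 16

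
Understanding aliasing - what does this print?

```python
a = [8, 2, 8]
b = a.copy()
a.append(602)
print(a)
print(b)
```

Key concept: list.copy() creates independent copy.
Step by step:
`a = [8, 2, 8]` → a = [8, 2, 8]
`b = a.copy()` → b = [8, 2, 8]
`a.append(602)` → a = [8, 2, 8, 602]
`print(a)` → prints [8, 2, 8, 602]
`print(b)` → prints [8, 2, 8]

Answer:
[8, 2, 8, 602]
[8, 2, 8]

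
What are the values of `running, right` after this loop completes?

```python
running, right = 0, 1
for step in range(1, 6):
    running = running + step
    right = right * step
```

Sum and factorial of 1 to 5
`running, right` takes the values: (0, 1) → (1, 1) → (3, 1) → (3, 2) → (6, 2) → (6, 6) → (10, 6) → (10, 24) → (15, 24) → (15, 120)

Answer: 15, 120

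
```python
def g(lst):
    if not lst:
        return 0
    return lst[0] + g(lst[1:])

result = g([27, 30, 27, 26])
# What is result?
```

27 + 30 + 27 + 26 + 0 = 110

Answer: 110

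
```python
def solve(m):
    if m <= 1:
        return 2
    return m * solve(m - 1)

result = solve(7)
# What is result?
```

solve(7) = 7 * 6 * 5 * 4 * 3 * 2 * 2 = 10080

Answer: 10080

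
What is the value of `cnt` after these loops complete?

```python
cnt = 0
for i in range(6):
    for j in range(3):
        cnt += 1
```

6 * 3 = 18
`cnt` takes the values: 0 → 1 → 2 → 3 → 4 → 5 → 6 → 7 → 8 → 9 → 10 → 11 → 12 → 13 → 14 → 15 → 16 → 17 → 18

Answer: 18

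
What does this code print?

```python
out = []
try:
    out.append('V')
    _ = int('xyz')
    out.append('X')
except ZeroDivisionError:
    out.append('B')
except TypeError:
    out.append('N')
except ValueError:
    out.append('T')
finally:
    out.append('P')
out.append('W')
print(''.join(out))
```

Execution trace: 'V' (try body) → 'T' (except ValueError) → 'P' (finally) → 'W' (after the try/except). Output: VTPW

Answer: VTPW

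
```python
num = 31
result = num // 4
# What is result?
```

Trace:
`num = 31` → num = 31
`result = num // 4` → result = 7
So result = 7

Answer: 7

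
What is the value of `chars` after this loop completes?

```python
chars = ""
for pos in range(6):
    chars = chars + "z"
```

Repeat 'z' 6 times
`chars` takes the values: "" → "z" → "zz" → "zzz" → "zzzz" → "zzzzz" → "zzzzzz"

Answer: "zzzzzz"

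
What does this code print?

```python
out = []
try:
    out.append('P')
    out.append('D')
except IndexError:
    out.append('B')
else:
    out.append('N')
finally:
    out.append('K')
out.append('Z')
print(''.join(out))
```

Execution trace: 'P' (try body) → 'D' (try body, no exception) → 'N' (else) → 'K' (finally) → 'Z' (after the try/except). Output: PDNKZ

Answer: PDNKZ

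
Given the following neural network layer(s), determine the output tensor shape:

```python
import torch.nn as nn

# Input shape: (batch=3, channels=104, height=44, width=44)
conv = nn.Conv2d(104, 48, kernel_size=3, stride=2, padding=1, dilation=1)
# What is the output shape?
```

Input: (3, 104, 44, 44) -> Output: (3, 48, 22, 22)

Answer: (3, 48, 22, 22)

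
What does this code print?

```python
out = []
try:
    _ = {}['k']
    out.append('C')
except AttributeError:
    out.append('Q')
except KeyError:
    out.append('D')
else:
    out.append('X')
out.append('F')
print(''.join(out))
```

Execution trace: 'D' (except KeyError) → 'F' (after the try/except). Output: DF

Answer: DF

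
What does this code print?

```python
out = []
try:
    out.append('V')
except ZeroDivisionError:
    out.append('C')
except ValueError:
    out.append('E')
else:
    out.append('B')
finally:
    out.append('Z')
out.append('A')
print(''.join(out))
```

Execution trace: 'V' (try body, no exception) → 'B' (else) → 'Z' (finally) → 'A' (after the try/except). Output: VBZA

Answer: VBZA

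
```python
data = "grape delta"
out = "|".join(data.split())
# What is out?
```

Trace:
`data = "grape delta"` → data = 'grape delta'
`out = "|".join(data.split())` → out = 'grape|delta'
So out = 'grape|delta'

Answer: 'grape|delta'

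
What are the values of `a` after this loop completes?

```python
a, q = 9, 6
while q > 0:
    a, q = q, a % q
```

GCD of 9 and 6
`a` takes the values: 9 → 6 → 3

Answer: 3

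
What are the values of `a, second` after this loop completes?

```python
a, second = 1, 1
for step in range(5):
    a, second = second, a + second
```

Fibonacci: after 5 iterations
`a, second` takes the values: (1, 1) → (1, 2) → (2, 3) → (3, 5) → (5, 8) → (8, 13)

Answer: 8, 13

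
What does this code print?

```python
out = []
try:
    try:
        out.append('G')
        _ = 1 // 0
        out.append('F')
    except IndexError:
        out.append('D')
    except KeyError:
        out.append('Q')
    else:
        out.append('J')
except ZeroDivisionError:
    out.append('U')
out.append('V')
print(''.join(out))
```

Execution trace: 'G' (inner try body) → 'U' (outer except ZeroDivisionError) → 'V' (after the try/except). Output: GUV

Answer: GUV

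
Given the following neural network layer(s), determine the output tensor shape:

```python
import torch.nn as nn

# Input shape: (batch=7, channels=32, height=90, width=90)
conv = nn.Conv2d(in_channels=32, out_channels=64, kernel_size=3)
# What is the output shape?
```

Input: (7, 32, 90, 90) -> Output: (7, 64, 88, 88)

Answer: (7, 64, 88, 88)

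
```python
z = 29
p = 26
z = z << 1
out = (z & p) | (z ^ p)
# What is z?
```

Trace:
`z = 29` → z = 29
`p = 26` → p = 26
`z = z << 1` → z = 58
`out = (z & p) | (z ^ p)` → out = 58
So z = 58

Answer: 58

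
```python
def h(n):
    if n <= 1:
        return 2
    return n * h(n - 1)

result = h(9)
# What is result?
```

h(9) = 9 * 8 * 7 * 6 * 5 * 4 * 3 * 2 * 2 = 725760

Answer: 725760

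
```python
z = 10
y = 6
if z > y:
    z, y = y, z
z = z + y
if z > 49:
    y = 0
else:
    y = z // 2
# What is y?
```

Trace:
`z = 10` → z = 10
`y = 6` → y = 6
`if z > y: ...` → z > y is True → z = 6; y = 10
`z = z + y` → z = 16
`if z > 49: ...` → z > 49 is False, take else branch → y = 8
So y = 8

Answer: 8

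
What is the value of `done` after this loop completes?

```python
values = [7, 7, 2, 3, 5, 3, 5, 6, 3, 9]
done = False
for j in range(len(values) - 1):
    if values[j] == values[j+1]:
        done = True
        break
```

Check consecutive duplicates in [7, 7, 2, 3, 5, 3, 5, 6, 3, 9]
`done` takes the values: False → True

Answer: True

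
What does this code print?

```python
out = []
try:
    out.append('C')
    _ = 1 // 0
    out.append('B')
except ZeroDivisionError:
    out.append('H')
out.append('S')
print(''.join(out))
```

Execution trace: 'C' (try body) → 'H' (except ZeroDivisionError) → 'S' (after the try/except). Output: CHS

Answer: CHS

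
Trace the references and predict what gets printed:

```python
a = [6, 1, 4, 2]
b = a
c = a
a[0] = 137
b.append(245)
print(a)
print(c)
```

Key concept: multiple aliases.
Step by step:
`a = [6, 1, 4, 2]` → a = [6, 1, 4, 2]
`b = a` → b = [6, 1, 4, 2] (same object as a)
`c = a` → c = [6, 1, 4, 2] (same object as a, b)
`a[0] = 137` → a = [137, 1, 4, 2] (same object as b, c); b = [137, 1, 4, 2] (same object as a, c); c = [137, 1, 4, 2] (same object as a, b)
`b.append(245)` → a = [137, 1, 4, 2, 245] (same object as b, c); b = [137, 1, 4, 2, 245] (same object as a, c); c = [137, 1, 4, 2, 245] (same object as a, b)
`print(a)` → prints [137, 1, 4, 2, 245]
`print(c)` → prints [137, 1, 4, 2, 245]

Answer:
[137, 1, 4, 2, 245]
[137, 1, 4, 2, 245]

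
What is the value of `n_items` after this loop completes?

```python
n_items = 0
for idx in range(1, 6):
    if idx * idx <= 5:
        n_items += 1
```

Count numbers where idx² ≤ 5
`n_items` takes the values: 0 → 1 → 2

Answer: 2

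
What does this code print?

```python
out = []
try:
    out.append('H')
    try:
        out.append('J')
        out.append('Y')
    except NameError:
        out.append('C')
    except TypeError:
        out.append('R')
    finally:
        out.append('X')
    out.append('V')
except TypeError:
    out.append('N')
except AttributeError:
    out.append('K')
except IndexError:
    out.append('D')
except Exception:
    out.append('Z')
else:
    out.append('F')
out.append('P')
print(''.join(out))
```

Execution trace: 'H' (try body) → 'J' (inner try body) → 'Y' (inner try body, no exception) → 'X' (inner finally) → 'V' (try body, no exception) → 'F' (else) → 'P' (after the try/except). Output: HJYXVFP

Answer: HJYXVFP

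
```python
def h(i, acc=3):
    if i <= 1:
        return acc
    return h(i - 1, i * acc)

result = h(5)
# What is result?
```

Accumulator trace (n, acc): (5, 3) -> (4, 15) -> (3, 60) -> (2, 180) -> (1, 360) -> return 360

Answer: 360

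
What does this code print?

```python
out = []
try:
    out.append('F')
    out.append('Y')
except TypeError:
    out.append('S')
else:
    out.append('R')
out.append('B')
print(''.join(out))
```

Execution trace: 'F' (try body) → 'Y' (try body, no exception) → 'R' (else) → 'B' (after the try/except). Output: FYRB

Answer: FYRB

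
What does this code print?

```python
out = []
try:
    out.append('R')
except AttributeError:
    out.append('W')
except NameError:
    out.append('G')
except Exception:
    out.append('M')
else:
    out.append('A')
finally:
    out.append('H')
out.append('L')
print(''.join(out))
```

Execution trace: 'R' (try body, no exception) → 'A' (else) → 'H' (finally) → 'L' (after the try/except). Output: RAHL

Answer: RAHL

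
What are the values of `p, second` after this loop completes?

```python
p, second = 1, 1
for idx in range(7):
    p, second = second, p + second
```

Fibonacci: after 7 iterations
`p, second` takes the values: (1, 1) → (1, 2) → (2, 3) → (3, 5) → (5, 8) → (8, 13) → (13, 21) → (21, 34)

Answer: 21, 34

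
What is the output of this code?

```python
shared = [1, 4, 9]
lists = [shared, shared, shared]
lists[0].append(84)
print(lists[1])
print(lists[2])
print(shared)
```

Key concept: list of same reference.
Step by step:
`shared = [1, 4, 9]` → shared = [1, 4, 9]
`lists = [shared, shared, shared]` → lists = [[1, 4, 9], [1, 4, 9], [1, 4, 9]]
`lists[0].append(84)` → shared = [1, 4, 9, 84]; lists = [[1, 4, 9, 84], [1, 4, 9, 84], [1, 4, 9, 84]]
`print(lists[1])` → prints [1, 4, 9, 84]
`print(lists[2])` → prints [1, 4, 9, 84]
`print(shared)` → prints [1, 4, 9, 84]

Answer:
[1, 4, 9, 84]
[1, 4, 9, 84]
[1, 4, 9, 84]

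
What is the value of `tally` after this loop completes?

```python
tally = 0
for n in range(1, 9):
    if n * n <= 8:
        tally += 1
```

Count numbers where n² ≤ 8
`tally` takes the values: 0 → 1 → 2

Answer: 2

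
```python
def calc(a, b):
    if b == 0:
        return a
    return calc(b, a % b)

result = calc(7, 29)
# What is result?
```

calc(7, 29) -> calc(29, 7) -> calc(7, 1) -> calc(1, 0) -> 1

Answer: 1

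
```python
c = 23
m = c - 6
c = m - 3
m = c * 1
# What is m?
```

Trace:
`c = 23` → c = 23
`m = c - 6` → m = 17
`c = m - 3` → c = 14
`m = c * 1` → m = 14
So m = 14

Answer: 14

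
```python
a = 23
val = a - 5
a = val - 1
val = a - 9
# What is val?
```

Trace:
`a = 23` → a = 23
`val = a - 5` → val = 18
`a = val - 1` → a = 17
`val = a - 9` → val = 8
So val = 8

Answer: 8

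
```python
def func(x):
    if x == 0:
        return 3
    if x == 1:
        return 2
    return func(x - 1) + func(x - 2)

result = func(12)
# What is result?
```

Build up from base cases: func(0)=3, func(1)=2, func(2)=5, func(3)=7, func(4)=12, func(5)=19, func(6)=31, ..., func(12)=555

Answer: 555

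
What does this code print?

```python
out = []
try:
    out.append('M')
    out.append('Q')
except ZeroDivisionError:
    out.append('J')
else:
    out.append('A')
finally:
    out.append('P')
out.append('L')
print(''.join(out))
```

Execution trace: 'M' (try body) → 'Q' (try body, no exception) → 'A' (else) → 'P' (finally) → 'L' (after the try/except). Output: MQAPL

Answer: MQAPL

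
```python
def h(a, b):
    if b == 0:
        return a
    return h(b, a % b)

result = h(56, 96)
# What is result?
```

h(56, 96) -> h(96, 56) -> h(56, 40) -> h(40, 16) -> h(16, 8) -> h(8, 0) -> 8

Answer: 8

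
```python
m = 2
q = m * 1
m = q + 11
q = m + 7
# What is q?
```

Trace:
`m = 2` → m = 2
`q = m * 1` → q = 2
`m = q + 11` → m = 13
`q = m + 7` → q = 20
So q = 20

Answer: 20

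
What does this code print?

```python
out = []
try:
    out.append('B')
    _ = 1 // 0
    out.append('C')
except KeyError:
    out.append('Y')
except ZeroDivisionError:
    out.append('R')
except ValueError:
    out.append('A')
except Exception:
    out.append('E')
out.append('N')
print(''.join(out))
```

Execution trace: 'B' (try body) → 'R' (except ZeroDivisionError) → 'N' (after the try/except). Output: BRN

Answer: BRN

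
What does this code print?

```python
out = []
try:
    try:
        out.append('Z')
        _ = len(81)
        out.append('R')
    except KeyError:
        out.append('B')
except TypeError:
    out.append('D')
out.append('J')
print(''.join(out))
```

Execution trace: 'Z' (try body) → 'D' (outer except TypeError) → 'J' (after the try/except). Output: ZDJ

Answer: ZDJ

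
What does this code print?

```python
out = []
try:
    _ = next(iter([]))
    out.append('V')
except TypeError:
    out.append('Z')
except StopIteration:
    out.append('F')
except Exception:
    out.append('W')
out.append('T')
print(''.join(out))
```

Execution trace: 'F' (except StopIteration) → 'T' (after the try/except). Output: FT

Answer: FT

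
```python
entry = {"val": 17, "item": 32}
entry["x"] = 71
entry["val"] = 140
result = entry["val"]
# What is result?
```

Trace:
`entry = {"val": 17, "item": 32}` → entry = {'val': 17, 'item': 32}
`entry["x"] = 71` → entry = {'val': 17, 'item': 32, 'x': 71}
`entry["val"] = 140` → entry = {'val': 140, 'item': 32, 'x': 71}
`result = entry["val"]` → result = 140
So result = 140

Answer: 140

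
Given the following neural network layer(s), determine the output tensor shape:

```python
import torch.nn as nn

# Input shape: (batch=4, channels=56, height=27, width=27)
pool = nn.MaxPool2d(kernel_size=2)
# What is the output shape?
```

Input: (4, 56, 27, 27) -> Output: (4, 56, 13, 13)

Answer: (4, 56, 13, 13)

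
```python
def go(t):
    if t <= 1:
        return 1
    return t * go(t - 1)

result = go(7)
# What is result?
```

go(7) = 7 * 6 * 5 * 4 * 3 * 2 * 1 = 5040

Answer: 5040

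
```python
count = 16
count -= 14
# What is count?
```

Trace:
`count = 16` → count = 16
`count -= 14` → count = 2
So count = 2

Answer: 2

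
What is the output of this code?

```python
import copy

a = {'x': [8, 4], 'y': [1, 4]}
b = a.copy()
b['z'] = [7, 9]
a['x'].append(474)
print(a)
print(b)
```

Key concept: shallow copy of dict with mutable values.
Step by step:
`a = {'x': [8, 4], 'y': [1, 4]}` → a = {'x': [8, 4], 'y': [1, 4]}
`b = a.copy()` → b = {'x': [8, 4], 'y': [1, 4]}
`b['z'] = [7, 9]` → b = {'x': [8, 4], 'y': [1, 4], 'z': [7, 9]}
`a['x'].append(474)` → a = {'x': [8, 4, 474], 'y': [1, 4]}; b = {'x': [8, 4, 474], 'y': [1, 4], 'z': [7, 9]}
`print(a)` → prints {'x': [8, 4, 474], 'y': [1, 4]}
`print(b)` → prints {'x': [8, 4, 474], 'y': [1, 4], 'z': [7, 9]}

Answer:
{'x': [8, 4, 474], 'y': [1, 4]}
{'x': [8, 4, 474], 'y': [1, 4], 'z': [7, 9]}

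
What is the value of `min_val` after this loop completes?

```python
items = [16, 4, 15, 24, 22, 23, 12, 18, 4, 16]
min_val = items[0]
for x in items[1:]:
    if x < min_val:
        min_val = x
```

Minimum of [16, 4, 15, 24, 22, 23, 12, 18, 4, 16]
`min_val` takes the values: 16 → 4

Answer: 4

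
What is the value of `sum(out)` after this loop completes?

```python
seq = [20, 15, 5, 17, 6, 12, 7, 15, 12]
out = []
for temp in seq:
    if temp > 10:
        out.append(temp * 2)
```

Sum of doubled values > 10
`out` takes the values: [] → [40] → [40, 30] → [40, 30, 34] → [40, 30, 34, 24] → [40, 30, 34, 24, 30] → [40, 30, 34, 24, 30, 24]
So `sum(out)` = 182

Answer: 182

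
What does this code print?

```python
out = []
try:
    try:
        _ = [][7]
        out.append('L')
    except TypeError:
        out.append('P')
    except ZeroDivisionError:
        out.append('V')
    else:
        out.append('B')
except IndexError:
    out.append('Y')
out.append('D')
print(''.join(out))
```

Execution trace: 'Y' (outer except IndexError) → 'D' (after the try/except). Output: YD

Answer: YD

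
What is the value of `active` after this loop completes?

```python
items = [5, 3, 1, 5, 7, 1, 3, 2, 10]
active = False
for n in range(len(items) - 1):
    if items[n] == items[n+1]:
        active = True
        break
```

Check consecutive duplicates in [5, 3, 1, 5, 7, 1, 3, 2, 10]
`active` takes the values: False

Answer: False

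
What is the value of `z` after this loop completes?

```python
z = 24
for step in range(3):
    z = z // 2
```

Halve 3 times: 24 // 2^3 = 3
`z` takes the values: 24 → 12 → 6 → 3

Answer: 3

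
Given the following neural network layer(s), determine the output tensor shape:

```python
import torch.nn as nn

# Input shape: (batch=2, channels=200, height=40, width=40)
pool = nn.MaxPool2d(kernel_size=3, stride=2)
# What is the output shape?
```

Input: (2, 200, 40, 40) -> Output: (2, 200, 19, 19)

Answer: (2, 200, 19, 19)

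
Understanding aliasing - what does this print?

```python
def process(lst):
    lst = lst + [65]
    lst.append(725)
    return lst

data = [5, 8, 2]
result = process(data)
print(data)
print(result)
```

Key concept: rebinding parameter vs mutation.
Step by step:
`data = [5, 8, 2]` → data = [5, 8, 2]
`result = process(data)` → result = [5, 8, 2, 65, 725]
`print(data)` → prints [5, 8, 2]
`print(result)` → prints [5, 8, 2, 65, 725]

Answer:
[5, 8, 2]
[5, 8, 2, 65, 725]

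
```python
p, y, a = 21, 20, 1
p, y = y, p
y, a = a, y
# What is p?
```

Trace:
`p, y, a = 21, 20, 1` → p = 21; y = 20; a = 1
`p, y = y, p` → p = 20; y = 21
`y, a = a, y` → y = 1; a = 21
So p = 20

Answer: 20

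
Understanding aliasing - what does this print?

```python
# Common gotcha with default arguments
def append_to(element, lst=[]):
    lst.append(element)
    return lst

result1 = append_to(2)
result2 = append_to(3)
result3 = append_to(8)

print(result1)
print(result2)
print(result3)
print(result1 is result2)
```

Key concept: mutable default argument gotcha.
Step by step:
`result1 = append_to(2)` → result1 = [2]
`result2 = append_to(3)` → result1 = [2, 3] (same object as result2); result2 = [2, 3] (same object as result1)
`result3 = append_to(8)` → result1 = [2, 3, 8] (same object as result2, result3); result2 = [2, 3, 8] (same object as result1, result3); result3 = [2, 3, 8] (same object as result1, result2)
`print(result1)` → prints [2, 3, 8]
`print(result2)` → prints [2, 3, 8]
`print(result3)` → prints [2, 3, 8]
`print(result1 is result2)` → prints True

Answer:
[2, 3, 8]
[2, 3, 8]
[2, 3, 8]
True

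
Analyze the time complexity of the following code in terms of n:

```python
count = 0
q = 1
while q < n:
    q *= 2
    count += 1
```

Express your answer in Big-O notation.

Each loop level contributes: log n. Multiplying the contributions gives O(log n).

Answer: O(log n)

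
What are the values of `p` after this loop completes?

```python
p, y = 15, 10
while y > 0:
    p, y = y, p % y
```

GCD of 15 and 10
`p` takes the values: 15 → 10 → 5

Answer: 5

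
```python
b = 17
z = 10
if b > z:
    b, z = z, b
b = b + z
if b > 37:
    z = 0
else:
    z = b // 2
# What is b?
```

Trace:
`b = 17` → b = 17
`z = 10` → z = 10
`if b > z: ...` → b > z is True → b = 10; z = 17
`b = b + z` → b = 27
`if b > 37: ...` → b > 37 is False, take else branch → z = 13
So b = 27

Answer: 27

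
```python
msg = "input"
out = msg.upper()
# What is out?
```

Trace:
`msg = "input"` → msg = 'input'
`out = msg.upper()` → out = 'INPUT'
So out = 'INPUT'

Answer: 'INPUT'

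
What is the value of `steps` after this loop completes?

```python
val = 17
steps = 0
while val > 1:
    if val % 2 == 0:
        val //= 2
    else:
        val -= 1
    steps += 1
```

Steps to reduce 17 to 1
`steps` takes the values: 0 → 1 → 2 → 3 → 4 → 5

Answer: 5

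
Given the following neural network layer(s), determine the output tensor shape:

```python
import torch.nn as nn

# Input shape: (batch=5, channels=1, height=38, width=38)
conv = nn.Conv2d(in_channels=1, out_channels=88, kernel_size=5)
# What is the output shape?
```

Input: (5, 1, 38, 38) -> Output: (5, 88, 34, 34)

Answer: (5, 88, 34, 34)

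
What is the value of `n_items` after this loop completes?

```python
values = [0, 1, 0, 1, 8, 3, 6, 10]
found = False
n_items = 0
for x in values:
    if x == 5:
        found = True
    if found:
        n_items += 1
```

Count elements after first 5 in [0, 1, 0, 1, 8, 3, 6, 10]
`n_items` takes the values: 0

Answer: 0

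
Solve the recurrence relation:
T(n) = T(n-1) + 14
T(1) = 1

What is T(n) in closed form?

Unrolling: T(n) = T(1) + 14·(n-1) = 1 + 14(n-1) = 14n - 13.

Answer: T(n) = 14n - 13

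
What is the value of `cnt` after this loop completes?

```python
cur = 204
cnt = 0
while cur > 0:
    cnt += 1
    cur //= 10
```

Count digits by repeated division by 10
`cnt` takes the values: 0 → 1 → 2 → 3

Answer: 3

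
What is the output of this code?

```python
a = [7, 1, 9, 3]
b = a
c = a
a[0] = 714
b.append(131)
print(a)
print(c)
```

Key concept: multiple aliases.
Step by step:
`a = [7, 1, 9, 3]` → a = [7, 1, 9, 3]
`b = a` → b = [7, 1, 9, 3] (same object as a)
`c = a` → c = [7, 1, 9, 3] (same object as a, b)
`a[0] = 714` → a = [714, 1, 9, 3] (same object as b, c); b = [714, 1, 9, 3] (same object as a, c); c = [714, 1, 9, 3] (same object as a, b)
`b.append(131)` → a = [714, 1, 9, 3, 131] (same object as b, c); b = [714, 1, 9, 3, 131] (same object as a, c); c = [714, 1, 9, 3, 131] (same object as a, b)
`print(a)` → prints [714, 1, 9, 3, 131]
`print(c)` → prints [714, 1, 9, 3, 131]

Answer:
[714, 1, 9, 3, 131]
[714, 1, 9, 3, 131]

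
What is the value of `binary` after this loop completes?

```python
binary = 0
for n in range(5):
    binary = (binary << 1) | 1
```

Build 5 consecutive 1-bits: 0b11111
`binary` takes the values: 0 → 1 → 3 → 7 → 15 → 31

Answer: 31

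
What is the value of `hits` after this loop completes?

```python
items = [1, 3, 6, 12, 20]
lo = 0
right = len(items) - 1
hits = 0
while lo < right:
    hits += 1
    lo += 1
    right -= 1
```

Iterations until pointers meet (list length 5)
`hits` takes the values: 0 → 1 → 2

Answer: 2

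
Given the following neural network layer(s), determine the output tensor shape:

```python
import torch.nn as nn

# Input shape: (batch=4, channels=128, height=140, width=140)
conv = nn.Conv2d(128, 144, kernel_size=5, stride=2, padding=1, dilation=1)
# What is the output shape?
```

Input: (4, 128, 140, 140) -> Output: (4, 144, 69, 69)

Answer: (4, 144, 69, 69)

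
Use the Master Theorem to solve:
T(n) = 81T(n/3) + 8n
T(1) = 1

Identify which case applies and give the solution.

a=81, b=3, f(n)=8n. log_3(81) = 4. Since c=1 < 4, Case 1 applies: T(n) = Θ(n^log_b(a)) = O(n^4).

Answer: O(n^4) - Case 1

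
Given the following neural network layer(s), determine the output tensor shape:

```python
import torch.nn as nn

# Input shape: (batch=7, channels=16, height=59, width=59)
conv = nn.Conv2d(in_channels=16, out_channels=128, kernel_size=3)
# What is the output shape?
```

Input: (7, 16, 59, 59) -> Output: (7, 128, 57, 57)

Answer: (7, 128, 57, 57)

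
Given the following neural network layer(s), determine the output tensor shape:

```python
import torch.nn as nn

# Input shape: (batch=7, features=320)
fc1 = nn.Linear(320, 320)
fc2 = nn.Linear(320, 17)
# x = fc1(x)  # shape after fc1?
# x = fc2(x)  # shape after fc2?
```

Input: (7, 320) -> after fc1: (7, 320) -> Output: (7, 17)

Answer: (7, 17)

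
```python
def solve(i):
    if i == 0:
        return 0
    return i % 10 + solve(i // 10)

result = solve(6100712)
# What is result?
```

Sum of digits of 6100712: 2 + 1 + 7 + 0 + 0 + 1 + 6 = 17

Answer: 17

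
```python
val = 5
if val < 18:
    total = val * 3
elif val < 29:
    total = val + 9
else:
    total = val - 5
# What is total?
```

Trace:
`val = 5` → val = 5
`if val < 18: ...` → val < 18 is True → total = 15
So total = 15

Answer: 15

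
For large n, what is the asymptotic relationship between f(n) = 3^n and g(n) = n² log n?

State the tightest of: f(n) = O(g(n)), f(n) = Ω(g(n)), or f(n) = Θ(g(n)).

3^n vs n² log n: f(n) = Ω(g(n)) but not O(g(n)) — 3^n grows strictly faster than n² log n.

Answer: f(n) = Ω(g(n)) but not O(g(n)) — 3^n grows strictly faster than n² log n.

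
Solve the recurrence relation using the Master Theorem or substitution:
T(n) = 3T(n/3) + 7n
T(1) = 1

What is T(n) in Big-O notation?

By Master Theorem: a=3, b=3, f(n)=7n. Since log_3(3) = 1 and f(n) = Θ(n^1), Case 2 applies. T(n) = O(n log n).

Answer: O(n log n)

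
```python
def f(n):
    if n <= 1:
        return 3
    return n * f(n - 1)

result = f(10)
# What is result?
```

f(10) = 10 * 9 * 8 * 7 * 6 * 5 * 4 * 3 * 2 * 3 = 10886400

Answer: 10886400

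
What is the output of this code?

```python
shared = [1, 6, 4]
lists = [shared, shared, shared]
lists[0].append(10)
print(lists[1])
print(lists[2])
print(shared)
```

Key concept: list of same reference.
Step by step:
`shared = [1, 6, 4]` → shared = [1, 6, 4]
`lists = [shared, shared, shared]` → lists = [[1, 6, 4], [1, 6, 4], [1, 6, 4]]
`lists[0].append(10)` → shared = [1, 6, 4, 10]; lists = [[1, 6, 4, 10], [1, 6, 4, 10], [1, 6, 4, 10]]
`print(lists[1])` → prints [1, 6, 4, 10]
`print(lists[2])` → prints [1, 6, 4, 10]
`print(shared)` → prints [1, 6, 4, 10]

Answer:
[1, 6, 4, 10]
[1, 6, 4, 10]
[1, 6, 4, 10]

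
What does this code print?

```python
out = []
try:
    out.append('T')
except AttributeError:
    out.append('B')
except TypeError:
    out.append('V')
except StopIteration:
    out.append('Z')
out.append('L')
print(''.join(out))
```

Execution trace: 'T' (try body, no exception) → 'L' (after the try/except). Output: TL

Answer: TL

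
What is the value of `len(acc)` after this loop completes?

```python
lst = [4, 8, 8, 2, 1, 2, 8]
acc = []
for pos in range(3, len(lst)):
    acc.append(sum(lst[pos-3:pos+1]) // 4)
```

Number of 4-element averages
`acc` takes the values: [] → [5] → [5, 4] → [5, 4, 3] → [5, 4, 3, 3]
So `len(acc)` = 4

Answer: 4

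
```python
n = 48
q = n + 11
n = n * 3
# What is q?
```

Trace:
`n = 48` → n = 48
`q = n + 11` → q = 59
`n = n * 3` → n = 144
So q = 59

Answer: 59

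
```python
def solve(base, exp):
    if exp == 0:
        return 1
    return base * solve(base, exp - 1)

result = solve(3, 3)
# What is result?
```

solve(3, 3) = 3 * 3 * 3 = 27

Answer: 27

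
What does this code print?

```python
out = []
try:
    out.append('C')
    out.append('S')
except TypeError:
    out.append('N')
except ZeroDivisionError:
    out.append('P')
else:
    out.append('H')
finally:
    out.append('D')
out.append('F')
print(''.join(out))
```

Execution trace: 'C' (try body) → 'S' (try body, no exception) → 'H' (else) → 'D' (finally) → 'F' (after the try/except). Output: CSHDF

Answer: CSHDF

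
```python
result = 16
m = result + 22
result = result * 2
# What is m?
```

Trace:
`result = 16` → result = 16
`m = result + 22` → m = 38
`result = result * 2` → result = 32
So m = 38

Answer: 38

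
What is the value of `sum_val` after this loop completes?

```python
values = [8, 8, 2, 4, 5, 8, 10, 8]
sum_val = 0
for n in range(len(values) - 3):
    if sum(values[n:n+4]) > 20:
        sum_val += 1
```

Count windows with sum > 20
`sum_val` takes the values: 0 → 1 → 2 → 3

Answer: 3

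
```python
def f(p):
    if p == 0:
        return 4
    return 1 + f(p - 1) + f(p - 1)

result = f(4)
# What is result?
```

f(p) = 1 + 2·f(p-1), f(0)=4. Closed form: (4+1)·2^4 - 1 = 79.

Answer: 79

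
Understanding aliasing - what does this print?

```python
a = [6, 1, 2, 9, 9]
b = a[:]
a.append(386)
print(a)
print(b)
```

Key concept: slice [:] creates copy.
Step by step:
`a = [6, 1, 2, 9, 9]` → a = [6, 1, 2, 9, 9]
`b = a[:]` → b = [6, 1, 2, 9, 9]
`a.append(386)` → a = [6, 1, 2, 9, 9, 386]
`print(a)` → prints [6, 1, 2, 9, 9, 386]
`print(b)` → prints [6, 1, 2, 9, 9]

Answer:
[6, 1, 2, 9, 9, 386]
[6, 1, 2, 9, 9]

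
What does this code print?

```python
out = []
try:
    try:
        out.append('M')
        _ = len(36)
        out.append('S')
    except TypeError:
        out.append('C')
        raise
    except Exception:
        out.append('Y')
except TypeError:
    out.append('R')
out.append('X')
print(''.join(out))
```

Execution trace: 'M' (try body) → 'C' (except TypeError) → 'R' (outer except TypeError) → 'X' (after the try/except). Output: MCRX

Answer: MCRX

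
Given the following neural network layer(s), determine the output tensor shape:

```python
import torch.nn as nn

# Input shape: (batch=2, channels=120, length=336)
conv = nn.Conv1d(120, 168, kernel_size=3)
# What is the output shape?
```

Input: (2, 120, 336) -> Output: (2, 168, 334)

Answer: (2, 168, 334)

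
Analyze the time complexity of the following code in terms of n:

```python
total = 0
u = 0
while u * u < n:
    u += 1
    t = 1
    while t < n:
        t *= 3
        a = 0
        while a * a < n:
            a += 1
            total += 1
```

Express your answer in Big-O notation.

Each loop level contributes: √n × log n × √n. Multiplying the contributions gives O(n log n).

Answer: O(n log n)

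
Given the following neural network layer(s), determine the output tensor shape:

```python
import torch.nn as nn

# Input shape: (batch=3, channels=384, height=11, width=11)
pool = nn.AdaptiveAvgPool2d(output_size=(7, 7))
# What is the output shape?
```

Input: (3, 384, 11, 11) -> Output: (3, 384, 7, 7)

Answer: (3, 384, 7, 7)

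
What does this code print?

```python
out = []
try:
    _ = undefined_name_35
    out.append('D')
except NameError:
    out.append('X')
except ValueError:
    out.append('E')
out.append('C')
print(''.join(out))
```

Execution trace: 'X' (except NameError) → 'C' (after the try/except). Output: XC

Answer: XC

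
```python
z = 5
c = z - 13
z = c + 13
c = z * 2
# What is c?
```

Trace:
`z = 5` → z = 5
`c = z - 13` → c = -8
`z = c + 13` → z = 5
`c = z * 2` → c = 10
So c = 10

Answer: 10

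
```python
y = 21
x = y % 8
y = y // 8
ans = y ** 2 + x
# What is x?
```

Trace:
`y = 21` → y = 21
`x = y % 8` → x = 5
`y = y // 8` → y = 2
`ans = y ** 2 + x` → ans = 9
So x = 5

Answer: 5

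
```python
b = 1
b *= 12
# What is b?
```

Trace:
`b = 1` → b = 1
`b *= 12` → b = 12
So b = 12

Answer: 12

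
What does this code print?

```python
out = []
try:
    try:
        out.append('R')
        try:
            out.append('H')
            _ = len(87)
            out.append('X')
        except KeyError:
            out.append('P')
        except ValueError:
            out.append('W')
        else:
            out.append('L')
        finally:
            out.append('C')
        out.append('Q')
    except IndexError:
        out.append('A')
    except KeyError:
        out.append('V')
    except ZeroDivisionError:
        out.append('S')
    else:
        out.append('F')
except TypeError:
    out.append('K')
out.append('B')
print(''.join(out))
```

Execution trace: 'R' (try body) → 'H' (inner try body) → 'C' (inner finally) → 'K' (outer except TypeError) → 'B' (after the try/except). Output: RHCKB

Answer: RHCKB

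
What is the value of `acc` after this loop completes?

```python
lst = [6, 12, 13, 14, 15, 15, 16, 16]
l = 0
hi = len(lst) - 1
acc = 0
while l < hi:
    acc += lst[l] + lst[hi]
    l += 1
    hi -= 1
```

Sum of pairs from ends
`acc` takes the values: 0 → 22 → 50 → 78 → 107

Answer: 107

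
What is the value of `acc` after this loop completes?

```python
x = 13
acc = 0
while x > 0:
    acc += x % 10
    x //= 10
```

Sum digits of 13
`acc` takes the values: 0 → 3 → 4

Answer: 4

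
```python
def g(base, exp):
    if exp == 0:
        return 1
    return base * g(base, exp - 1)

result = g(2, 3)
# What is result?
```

g(2, 3) = 2 * 2 * 2 = 8

Answer: 8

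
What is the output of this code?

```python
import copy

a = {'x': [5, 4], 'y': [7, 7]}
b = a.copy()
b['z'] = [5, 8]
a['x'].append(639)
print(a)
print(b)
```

Key concept: shallow copy of dict with mutable values.
Step by step:
`a = {'x': [5, 4], 'y': [7, 7]}` → a = {'x': [5, 4], 'y': [7, 7]}
`b = a.copy()` → b = {'x': [5, 4], 'y': [7, 7]}
`b['z'] = [5, 8]` → b = {'x': [5, 4], 'y': [7, 7], 'z': [5, 8]}
`a['x'].append(639)` → a = {'x': [5, 4, 639], 'y': [7, 7]}; b = {'x': [5, 4, 639], 'y': [7, 7], 'z': [5, 8]}
`print(a)` → prints {'x': [5, 4, 639], 'y': [7, 7]}
`print(b)` → prints {'x': [5, 4, 639], 'y': [7, 7], 'z': [5, 8]}

Answer:
{'x': [5, 4, 639], 'y': [7, 7]}
{'x': [5, 4, 639], 'y': [7, 7], 'z': [5, 8]}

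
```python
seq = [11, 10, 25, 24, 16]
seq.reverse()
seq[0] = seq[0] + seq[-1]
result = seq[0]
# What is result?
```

Trace:
`seq = [11, 10, 25, 24, 16]` → seq = [11, 10, 25, 24, 16]
`seq.reverse()` → seq = [16, 24, 25, 10, 11]
`seq[0] = seq[0] + seq[-1]` → seq = [27, 24, 25, 10, 11]
`result = seq[0]` → result = 27
So result = 27

Answer: 27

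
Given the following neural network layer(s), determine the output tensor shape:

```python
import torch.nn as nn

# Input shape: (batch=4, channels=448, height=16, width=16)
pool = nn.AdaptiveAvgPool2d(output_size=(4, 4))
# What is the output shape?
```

Input: (4, 448, 16, 16) -> Output: (4, 448, 4, 4)

Answer: (4, 448, 4, 4)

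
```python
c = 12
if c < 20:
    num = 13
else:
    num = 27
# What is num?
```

Trace:
`c = 12` → c = 12
`if c < 20: ...` → c < 20 is True → num = 13
So num = 13

Answer: 13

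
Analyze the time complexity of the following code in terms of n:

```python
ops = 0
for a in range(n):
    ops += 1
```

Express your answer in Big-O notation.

Each loop level contributes: n. Multiplying the contributions gives O(n).

Answer: O(n)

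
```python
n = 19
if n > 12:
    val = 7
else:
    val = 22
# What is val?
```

Trace:
`n = 19` → n = 19
`if n > 12: ...` → n > 12 is True → val = 7
So val = 7

Answer: 7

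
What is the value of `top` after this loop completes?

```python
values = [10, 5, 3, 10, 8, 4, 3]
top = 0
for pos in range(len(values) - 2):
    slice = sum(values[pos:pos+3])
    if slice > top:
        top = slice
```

Max sum of 3-element window in [10, 5, 3, 10, 8, 4, 3]
`top` takes the values: 0 → 18 → 21 → 22

Answer: 22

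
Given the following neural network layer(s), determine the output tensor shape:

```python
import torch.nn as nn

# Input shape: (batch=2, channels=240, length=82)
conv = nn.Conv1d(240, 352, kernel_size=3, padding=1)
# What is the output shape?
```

Input: (2, 240, 82) -> Output: (2, 352, 82)

Answer: (2, 352, 82)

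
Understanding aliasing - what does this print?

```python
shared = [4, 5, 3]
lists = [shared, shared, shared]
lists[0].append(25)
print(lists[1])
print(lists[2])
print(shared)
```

Key concept: list of same reference.
Step by step:
`shared = [4, 5, 3]` → shared = [4, 5, 3]
`lists = [shared, shared, shared]` → lists = [[4, 5, 3], [4, 5, 3], [4, 5, 3]]
`lists[0].append(25)` → shared = [4, 5, 3, 25]; lists = [[4, 5, 3, 25], [4, 5, 3, 25], [4, 5, 3, 25]]
`print(lists[1])` → prints [4, 5, 3, 25]
`print(lists[2])` → prints [4, 5, 3, 25]
`print(shared)` → prints [4, 5, 3, 25]

Answer:
[4, 5, 3, 25]
[4, 5, 3, 25]
[4, 5, 3, 25]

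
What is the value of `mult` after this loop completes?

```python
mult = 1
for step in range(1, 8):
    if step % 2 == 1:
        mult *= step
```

Product of odd numbers 1 to 7
`mult` takes the values: 1 → 3 → 15 → 105

Answer: 105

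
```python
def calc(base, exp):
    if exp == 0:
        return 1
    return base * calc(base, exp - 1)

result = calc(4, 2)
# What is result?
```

calc(4, 2) = 4 * 4 = 16

Answer: 16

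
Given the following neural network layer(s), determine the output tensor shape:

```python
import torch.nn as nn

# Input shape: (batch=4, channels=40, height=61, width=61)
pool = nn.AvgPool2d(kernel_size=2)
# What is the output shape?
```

Input: (4, 40, 61, 61) -> Output: (4, 40, 30, 30)

Answer: (4, 40, 30, 30)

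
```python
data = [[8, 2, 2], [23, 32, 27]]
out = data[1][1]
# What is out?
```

Trace:
`data = [[8, 2, 2], [23, 32, 27]]` → data = [[8, 2, 2], [23, 32, 27]]
`out = data[1][1]` → out = 32
So out = 32

Answer: 32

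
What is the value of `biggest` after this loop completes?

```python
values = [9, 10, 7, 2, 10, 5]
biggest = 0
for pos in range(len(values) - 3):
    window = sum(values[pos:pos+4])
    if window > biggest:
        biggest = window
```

Max sum of 4-element window in [9, 10, 7, 2, 10, 5]
`biggest` takes the values: 0 → 28 → 29

Answer: 29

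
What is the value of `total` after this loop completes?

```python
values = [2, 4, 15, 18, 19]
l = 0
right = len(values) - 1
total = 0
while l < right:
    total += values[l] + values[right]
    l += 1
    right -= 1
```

Sum of pairs from ends
`total` takes the values: 0 → 21 → 43

Answer: 43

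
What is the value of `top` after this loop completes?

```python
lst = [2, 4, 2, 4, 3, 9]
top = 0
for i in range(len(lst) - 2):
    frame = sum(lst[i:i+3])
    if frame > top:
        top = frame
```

Max sum of 3-element window in [2, 4, 2, 4, 3, 9]
`top` takes the values: 0 → 8 → 10 → 16

Answer: 16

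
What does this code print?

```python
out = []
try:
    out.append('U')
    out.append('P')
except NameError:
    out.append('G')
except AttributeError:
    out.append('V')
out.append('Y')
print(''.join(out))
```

Execution trace: 'U' (try body) → 'P' (try body, no exception) → 'Y' (after the try/except). Output: UPY

Answer: UPY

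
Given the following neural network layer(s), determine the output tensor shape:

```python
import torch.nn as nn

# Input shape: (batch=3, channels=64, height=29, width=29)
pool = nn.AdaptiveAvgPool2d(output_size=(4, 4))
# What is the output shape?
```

Input: (3, 64, 29, 29) -> Output: (3, 64, 4, 4)

Answer: (3, 64, 4, 4)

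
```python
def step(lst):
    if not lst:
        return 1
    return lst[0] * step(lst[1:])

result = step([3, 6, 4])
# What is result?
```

Product over [3, 6, 4] = 3 * 6 * 4 = 72

Answer: 72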